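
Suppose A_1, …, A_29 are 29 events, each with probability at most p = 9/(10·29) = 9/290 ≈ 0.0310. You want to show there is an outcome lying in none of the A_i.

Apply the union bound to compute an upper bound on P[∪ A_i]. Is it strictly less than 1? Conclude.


Union bound: P[∪_{i=1}^{29} A_i] ≤ Σ_i P[A_i] ≤ 29·p = 29·(9/290) = 9/10.
Numerically: 9/10 ≈ 0.9000.
Is 9/10 < 1? YES.
Since P[∪ A_i] ≤ 9/10 < 1, the complement has P[∩ A_i^c] ≥ 1 − 9/10 = 1/10 > 0, so some outcome avoids every A_i.

29·p = 9/10 ≈ 0.9000; existence CERTIFIED by the union bound.


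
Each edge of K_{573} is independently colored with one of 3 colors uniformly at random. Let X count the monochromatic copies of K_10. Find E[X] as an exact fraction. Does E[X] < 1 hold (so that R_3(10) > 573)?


E[X] = C(573, 10) · 3^{1 − 45} = 971597135635805762226 · 3^{−44} = 971597135635805762226/984770902183611232881.
As a reduced fraction: E[X] = 35985079097622435638/36472996377170786403 ≈ 0.9866225.
Is E[X] < 1? YES.
Since E[X] < 1, there exists a 3-coloring of K_{573} with no monochromatic K_10; hence R_3(10) > 573.

E[X] = 35985079097622435638/36472996377170786403 ≈ 0.9866225; E[X] < 1, so R_3(10) > 573.


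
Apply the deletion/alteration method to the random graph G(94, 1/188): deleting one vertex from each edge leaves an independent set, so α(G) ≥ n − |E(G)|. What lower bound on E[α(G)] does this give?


E[|E(G)|] = C(94, 2)·p = 4371 · (1/188) = 93/4.
E[α(G)] ≥ n − E[|E(G)|] = 94 − 93/4 = 283/4.
Numerically: ≈ 70.750.
(This is only a lower bound; the true E[α(G)] may be larger.)

E[α(G)] ≥ 283/4 ≈ 70.750.


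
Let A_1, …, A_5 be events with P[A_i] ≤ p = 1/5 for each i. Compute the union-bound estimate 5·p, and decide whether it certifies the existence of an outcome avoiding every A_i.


Union bound: P[∪_{i=1}^{5} A_i] ≤ Σ_i P[A_i] ≤ 5·p = 5·(1/5) = 1.
Numerically: 1 ≈ 1.000.
Is 1 < 1? NO.
Since the bound 1 is ≥ 1, the union bound is uninformative here; it does NOT by itself certify existence.

5·p = 1 ≈ 1.000; existence NOT certified by the union bound.


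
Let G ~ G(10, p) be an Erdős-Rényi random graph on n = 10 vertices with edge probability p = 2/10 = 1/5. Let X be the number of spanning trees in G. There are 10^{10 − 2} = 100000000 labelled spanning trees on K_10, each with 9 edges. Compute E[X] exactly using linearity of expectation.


K_10 has 10^{10 − 2} = 100000000 labelled spanning trees.
For each such spanning tree H, let X_H = 1 if all 9 edges of H are present in G. Then P[X_H = 1] = p^{9} = (1/5)^{9} = 1/1953125.
By linearity of expectation: E[X] = Σ_H E[X_H] = 100000000 · p^{9} = 100000000 · 1/1953125 = 256/5.
Numerically: E[X] ≈ 51.2.

E[X] = 100000000 · (1/5)^{9} = 256/5 ≈ 51.2.


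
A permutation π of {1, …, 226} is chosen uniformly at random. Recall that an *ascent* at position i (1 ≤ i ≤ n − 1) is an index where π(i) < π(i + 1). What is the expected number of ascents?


Write X = Σ X_I over i = 1, …, 225, with X_I the indicator of one ascent.
There are 225 indicators.
For each fixed i, the pair (π(i), π(i+1)) is a uniformly random ordered pair of distinct values from {1, …, 226}; by symmetry P[π(i) < π(i+1)] = 1/2.
By linearity: E[X] = 225 · (1/2) = (226 − 1) · (1/2) = 225/2 ≈ 112.500.

E[X] = 225/2 = 112.500.


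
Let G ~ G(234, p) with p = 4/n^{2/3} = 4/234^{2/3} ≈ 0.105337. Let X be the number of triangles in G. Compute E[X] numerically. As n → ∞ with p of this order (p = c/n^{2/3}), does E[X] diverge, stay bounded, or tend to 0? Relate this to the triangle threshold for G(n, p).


Number of potential triangles: C(234, 3) = 2108184.
Each occurs with probability p³ ≈ (0.105337)³ ≈ 1.16882168e-03.
By linearity: E[X] = C(234, 3)·p³ ≈ 2108184 · 1.16882168e-03 ≈ 2464.091168.
Since α = 2/3 < 1, p = c/n^{2/3} ≫ 1/n is above the triangle threshold p ~ 1/n. Asymptotically E[X] ~ (c³/6)·n^{3(1−α)} = (4³/6)·n^{1} → ∞; triangles are abundant w.h.p.

E[X] ≈ 2464.091168; in regime p = Θ(1/n^{2/3}) E[X] diverges (above the triangle threshold p ~ 1/n).


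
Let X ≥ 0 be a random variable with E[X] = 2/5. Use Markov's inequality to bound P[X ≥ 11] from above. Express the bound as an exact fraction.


μ = E[X] = 2/5, a = 11.
Markov: P[X ≥ 11] ≤ μ/a = (2/5)/11 = 2/55.
Numerically: ≈ 0.036.
(Since a = 11 > μ = 0.400, the bound 2/55 is < 1 and informative.)

P[X ≥ 11] ≤ 2/55 ≈ 0.036.


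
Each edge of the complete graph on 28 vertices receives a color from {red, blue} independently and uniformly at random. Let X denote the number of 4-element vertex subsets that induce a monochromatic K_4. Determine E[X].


Let X = Σ_S X_S over the C(28, 4) = 20475 subsets S of size 4, where X_S = 1 if the K_4 on S is monochromatic.
For a fixed S, the K_4 on S has C(4, 2) = 6 edges. P[all 6 edges red] = (1/2)^6, and likewise for blue, so P[monochromatic] = 2·(1/2)^6 = 2^{1 − 6} = 1/32.
By linearity of expectation: E[X] = C(28, 4) · 2^{1 − 6} = 20475 · 1/32 = 20475/32.
Numerically: E[X] ≈ 639.844.

E[X] = C(28,4)·2^(1−C(4,2)) = 20475/32 ≈ 639.844.


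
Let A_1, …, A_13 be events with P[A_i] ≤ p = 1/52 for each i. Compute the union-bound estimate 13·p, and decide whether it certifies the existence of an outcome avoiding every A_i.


Union bound: P[∪_{i=1}^{13} A_i] ≤ Σ_i P[A_i] ≤ 13·p = 13·(1/52) = 1/4.
Numerically: 1/4 ≈ 0.2500.
Is 1/4 < 1? YES.
Since P[∪ A_i] ≤ 1/4 < 1, the complement has P[∩ A_i^c] ≥ 1 − 1/4 = 3/4 > 0, so some outcome avoids every A_i.

13·p = 1/4 ≈ 0.2500; existence CERTIFIED by the union bound.


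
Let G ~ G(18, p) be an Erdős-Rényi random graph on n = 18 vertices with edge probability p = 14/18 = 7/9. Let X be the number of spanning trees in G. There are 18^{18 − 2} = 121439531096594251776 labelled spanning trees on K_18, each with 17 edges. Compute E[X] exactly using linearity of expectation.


K_18 has 18^{18 − 2} = 121439531096594251776 labelled spanning trees.
For each such spanning tree H, let X_H = 1 if all 17 edges of H are present in G. Then P[X_H = 1] = p^{17} = (7/9)^{17} = 232630513987207/16677181699666569.
By linearity: E[X] = Σ_H E[X_H] = 121439531096594251776 · p^{17} = 121439531096594251776 · 232630513987207/16677181699666569 = 15245673364665597952/9.
Numerically: E[X] ≈ 1.69e+18.

E[X] = 121439531096594251776 · (7/9)^{17} = 15245673364665597952/9 ≈ 1.69e+18.


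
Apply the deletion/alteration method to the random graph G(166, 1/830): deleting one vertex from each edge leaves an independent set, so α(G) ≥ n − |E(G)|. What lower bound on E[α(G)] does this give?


E[|E(G)|] = C(166, 2)·p = 13695 · (1/830) = 33/2.
E[α(G)] ≥ n − E[|E(G)|] = 166 − 33/2 = 299/2.
Numerically: ≈ 149.50000.
(This is only a lower bound; the true E[α(G)] may be larger.)

E[α(G)] ≥ 299/2 ≈ 149.50000.


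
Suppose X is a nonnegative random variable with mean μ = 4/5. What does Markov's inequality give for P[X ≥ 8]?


μ = E[X] = 4/5, a = 8.
Markov: P[X ≥ 8] ≤ μ/a = (4/5)/8 = 1/10.
Numerically: ≈ 0.100.
(Since a = 8 > μ = 0.800, the bound 1/10 is < 1 and informative.)

P[X ≥ 8] ≤ 1/10 ≈ 0.100.


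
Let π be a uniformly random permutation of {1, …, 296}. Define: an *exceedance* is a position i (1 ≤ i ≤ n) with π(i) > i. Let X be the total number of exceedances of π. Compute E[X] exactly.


Write X = Σ_{i=1}^{296} X_i, where X_i = 1_{π(i) > i}.
For each fixed i, π(i) is uniform over {1, …, 296} (marginal of a uniform permutation), so P[π(i) > i] = (n − i)/n. Summing: Σ_{i=1}^{296} (n − i)/n = (0 + 1 + … + 295)/296 = 296(296 − 1)/(2·296) = (296 − 1)/2.
Hence E[X] = Σ_{i=1}^{296} (296 − i)/296 = 295/2 ≈ 147.5000.

E[X] = 295/2 = 147.5000.


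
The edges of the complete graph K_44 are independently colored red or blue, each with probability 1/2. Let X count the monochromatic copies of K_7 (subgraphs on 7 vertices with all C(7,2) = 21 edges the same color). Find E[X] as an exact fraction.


Let X = Σ_S X_S over the C(44, 7) = 38320568 subsets S of size 7, where X_S = 1 if the K_7 on S is monochromatic.
For a fixed S, the K_7 on S has C(7, 2) = 21 edges. P[all 21 edges red] = (1/2)^21, and likewise for blue, so P[monochromatic] = 2·(1/2)^21 = 2^{1 − 21} = 1/1048576.
By linearity: E[X] = C(44, 7) · 2^{1 − 21} = 38320568 · 1/1048576 = 4790071/131072.
Numerically: E[X] ≈ 36.545341.

E[X] = C(44,7)·2^(1−C(7,2)) = 4790071/131072 ≈ 36.545341.


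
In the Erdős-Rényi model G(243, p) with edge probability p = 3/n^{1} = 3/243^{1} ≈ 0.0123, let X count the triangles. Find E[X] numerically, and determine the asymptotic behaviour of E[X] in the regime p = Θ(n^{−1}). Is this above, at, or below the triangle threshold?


Number of potential triangles: C(243, 3) = 2362041.
Each occurs with probability p³ ≈ (0.0123)³ ≈ 1.88168e-06.
By linearity: E[X] = C(243, 3)·p³ ≈ 2362041 · 1.88168e-06 ≈ 4.445.
Here α = 1, so p = 3/n is exactly at the triangle threshold p ~ 1/n. Asymptotically E[X] → c³/6 = 3³/6 = 9/2 ≈ 4.500, a bounded constant. In this regime the triangle count is asymptotically Poisson(c³/6).

E[X] ≈ 4.445; in regime p = Θ(1/n^{1}) E[X] stays bounded (at the triangle threshold p ~ 1/n).


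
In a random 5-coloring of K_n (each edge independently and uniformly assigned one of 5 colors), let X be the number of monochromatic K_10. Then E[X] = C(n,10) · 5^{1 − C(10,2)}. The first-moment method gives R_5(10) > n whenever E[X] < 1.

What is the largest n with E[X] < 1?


We need C(n, 10) · 5^{1 − 45} < 1, i.e. C(n, 10) < 5^{45 − 1} = 5684341886080801486968994140625.
Check values of n near the boundary:
  n = 5391: C(5391, 10) = 5666344714787188828795213697883; 5666344714787188828795213697883 < 5684341886080801486968994140625? YES
  n = 5392: C(5392, 10) = 5676873040158402483252283957448; 5676873040158402483252283957448 < 5684341886080801486968994140625? YES
  n = 5393: C(5393, 10) = 5687418968154238267170642278008; 5687418968154238267170642278008 < 5684341886080801486968994140625? NO
The largest n with C(n, 10) < 5684341886080801486968994140625 is n = 5392 (where E[X] = 5676873040158402483252283957448/5684341886080801486968994140625 ≈ 0.998686). Hence R_5(10) > 5392, i.e. R_5(10) ≥ 5393.

Largest n = 5392; hence R_5(10) > 5392.


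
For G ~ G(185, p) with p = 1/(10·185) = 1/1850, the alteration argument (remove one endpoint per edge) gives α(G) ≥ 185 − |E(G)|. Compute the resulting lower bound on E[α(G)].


E[|E(G)|] = C(185, 2)·p = 17020 · (1/1850) = 46/5.
E[α(G)] ≥ n − E[|E(G)|] = 185 − 46/5 = 879/5.
Numerically: ≈ 175.80000.
(This is only a lower bound; the true E[α(G)] may be larger.)

E[α(G)] ≥ 879/5 ≈ 175.80000.


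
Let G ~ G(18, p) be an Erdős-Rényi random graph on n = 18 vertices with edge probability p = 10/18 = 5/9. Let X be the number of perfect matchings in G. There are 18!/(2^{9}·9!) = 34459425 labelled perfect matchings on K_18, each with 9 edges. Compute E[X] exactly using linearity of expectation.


K_18 has 18!/(2^{9}·9!) = 34459425 labelled perfect matchings.
For each such perfect matching H, let X_H = 1 if all 9 edges of H are present in G. Then P[X_H = 1] = p^{9} = (5/9)^{9} = 1953125/387420489.
By linearity of expectation: E[X] = Σ_H E[X_H] = 34459425 · p^{9} = 34459425 · 1953125/387420489 = 830908203125/4782969.
Numerically: E[X] ≈ 173722.

E[X] = 34459425 · (5/9)^{9} = 830908203125/4782969 ≈ 173722.


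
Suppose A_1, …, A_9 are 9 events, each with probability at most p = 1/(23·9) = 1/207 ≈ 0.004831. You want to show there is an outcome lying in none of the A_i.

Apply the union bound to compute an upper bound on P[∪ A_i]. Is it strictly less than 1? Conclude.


Union bound: P[∪_{i=1}^{9} A_i] ≤ Σ_i P[A_i] ≤ 9·p = 9·(1/207) = 1/23.
Numerically: 1/23 ≈ 0.043478.
Is 1/23 < 1? YES.
Since P[∪ A_i] ≤ 1/23 < 1, the complement has P[∩ A_i^c] ≥ 1 − 1/23 = 22/23 > 0, so some outcome avoids every A_i.

9·p = 1/23 ≈ 0.043478; existence CERTIFIED by the union bound.


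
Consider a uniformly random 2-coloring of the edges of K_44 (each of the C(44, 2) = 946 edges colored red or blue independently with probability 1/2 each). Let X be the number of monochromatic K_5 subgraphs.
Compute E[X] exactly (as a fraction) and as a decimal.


Let X = Σ_S X_S over the C(44, 5) = 1086008 subsets S of size 5, where X_S = 1 if the K_5 on S is monochromatic.
For a fixed S, the K_5 on S has C(5, 2) = 10 edges. P[all 10 edges red] = (1/2)^10, and likewise for blue, so P[monochromatic] = 2·(1/2)^10 = 2^{1 − 10} = 1/512.
By linearity: E[X] = C(44, 5) · 2^{1 − 10} = 1086008 · 1/512 = 135751/64.
Numerically: E[X] ≈ 2121.109.

E[X] = C(44,5)·2^(1−C(5,2)) = 135751/64 ≈ 2121.109.


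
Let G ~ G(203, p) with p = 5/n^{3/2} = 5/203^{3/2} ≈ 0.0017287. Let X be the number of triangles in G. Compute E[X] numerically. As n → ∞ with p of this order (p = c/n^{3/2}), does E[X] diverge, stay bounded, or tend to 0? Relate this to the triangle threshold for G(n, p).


Number of potential triangles: C(203, 3) = 1373701.
Each occurs with probability p³ ≈ (0.0017287)³ ≈ 5.1662788e-09.
By linearity: E[X] = C(203, 3)·p³ ≈ 1373701 · 5.1662788e-09 ≈ 0.00710.
Since α = 3/2 > 1, p = c/n^{3/2} = o(1/n) is below the triangle threshold p ~ 1/n. Asymptotically E[X] ~ (c³/6)·n^{3(1−α)} = (5³/6)·n^{-1.5} → 0, so by Markov's inequality G has no triangles w.h.p.

E[X] ≈ 0.00710; in regime p = Θ(1/n^{3/2}) E[X] tends to 0 (below the triangle threshold p ~ 1/n).


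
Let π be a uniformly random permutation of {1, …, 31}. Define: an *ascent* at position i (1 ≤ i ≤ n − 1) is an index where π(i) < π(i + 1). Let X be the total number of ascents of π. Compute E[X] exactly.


Write X = Σ X_I over i = 1, …, 30, with X_I the indicator of one ascent.
There are 30 indicators.
For each fixed i, the pair (π(i), π(i+1)) is a uniformly random ordered pair of distinct values from {1, …, 31}; by symmetry P[π(i) < π(i+1)] = 1/2.
By linearity: E[X] = 30 · (1/2) = (31 − 1) · (1/2) = 15 ≈ 15.000000.

E[X] = 15 = 15.000000.


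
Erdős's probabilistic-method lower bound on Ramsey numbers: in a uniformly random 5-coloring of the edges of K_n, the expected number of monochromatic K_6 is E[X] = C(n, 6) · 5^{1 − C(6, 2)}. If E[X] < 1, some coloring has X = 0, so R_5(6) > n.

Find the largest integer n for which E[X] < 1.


We need C(n, 6) · 5^{1 − 15} < 1, i.e. C(n, 6) < 5^{15 − 1} = 6103515625.
Check values of n near the boundary:
  n = 129: C(129, 6) = 5688177600; 5688177600 < 6103515625? YES
  n = 130: C(130, 6) = 5963412000; 5963412000 < 6103515625? YES
  n = 131: C(131, 6) = 6249655776; 6249655776 < 6103515625? NO
The largest n with C(n, 6) < 6103515625 is n = 130 (where E[X] = 47707296/48828125 ≈ 0.977045). Hence R_5(6) > 130, i.e. R_5(6) ≥ 131.

Largest n = 130; hence R_5(6) > 130.


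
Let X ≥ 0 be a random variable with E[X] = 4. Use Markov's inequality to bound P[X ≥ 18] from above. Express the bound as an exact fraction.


μ = E[X] = 4, a = 18.
Markov: P[X ≥ 18] ≤ μ/a = (4)/18 = 2/9.
Numerically: ≈ 0.222222.
(Since a = 18 > μ = 4.000000, the bound 2/9 is < 1 and informative.)

P[X ≥ 18] ≤ 2/9 ≈ 0.222222.


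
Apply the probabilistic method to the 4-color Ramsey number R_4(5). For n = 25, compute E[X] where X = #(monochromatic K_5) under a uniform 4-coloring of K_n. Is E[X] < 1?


E[X] = C(25, 5) · 4^{1 − 10} = 53130 · 4^{−9} = 53130/262144.
As a reduced fraction: E[X] = 26565/131072 ≈ 0.202675.
Is E[X] < 1? YES.
Since E[X] < 1, there exists a 4-coloring of K_{25} with no monochromatic K_5; hence R_4(5) > 25.

E[X] = 26565/131072 ≈ 0.202675; E[X] < 1, so R_4(5) > 25.


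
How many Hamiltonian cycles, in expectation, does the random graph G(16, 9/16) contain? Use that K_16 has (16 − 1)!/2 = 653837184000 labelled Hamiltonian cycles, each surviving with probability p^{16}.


K_16 has (16 − 1)!/2 = 653837184000 labelled Hamiltonian cycles.
For each such Hamiltonian cycle H, let X_H = 1 if all 16 edges of H are present in G. Then P[X_H = 1] = p^{16} = (9/16)^{16} = 1853020188851841/18446744073709551616.
By linearity of expectation: E[X] = Σ_H E[X_H] = 653837184000 · p^{16} = 653837184000 · 1853020188851841/18446744073709551616 = 1183177248216831945952875/18014398509481984.
Numerically: E[X] ≈ 6.568e+07.

E[X] = 653837184000 · (9/16)^{16} = 1183177248216831945952875/18014398509481984 ≈ 6.568e+07.


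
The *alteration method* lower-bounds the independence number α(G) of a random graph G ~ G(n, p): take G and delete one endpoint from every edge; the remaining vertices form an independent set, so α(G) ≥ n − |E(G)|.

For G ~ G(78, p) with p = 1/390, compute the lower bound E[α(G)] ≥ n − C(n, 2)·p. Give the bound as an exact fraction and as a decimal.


E[|E(G)|] = C(78, 2)·p = 3003 · (1/390) = 77/10.
E[α(G)] ≥ n − E[|E(G)|] = 78 − 77/10 = 703/10.
Numerically: ≈ 70.300000.
(This is only a lower bound; the true E[α(G)] may be larger.)

E[α(G)] ≥ 703/10 ≈ 70.300000.


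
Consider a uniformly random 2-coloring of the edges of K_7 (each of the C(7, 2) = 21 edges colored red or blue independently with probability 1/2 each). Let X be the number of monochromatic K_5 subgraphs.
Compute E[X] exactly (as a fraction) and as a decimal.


Let X = Σ_S X_S over the C(7, 5) = 21 subsets S of size 5, where X_S = 1 if the K_5 on S is monochromatic.
For a fixed S, the K_5 on S has C(5, 2) = 10 edges. P[all 10 edges red] = (1/2)^10, and likewise for blue, so P[monochromatic] = 2·(1/2)^10 = 2^{1 − 10} = 1/512.
By linearity of expectation: E[X] = C(7, 5) · 2^{1 − 10} = 21 · 1/512 = 21/512.
Numerically: E[X] ≈ 0.041016.

E[X] = C(7,5)·2^(1−C(5,2)) = 21/512 ≈ 0.041016.


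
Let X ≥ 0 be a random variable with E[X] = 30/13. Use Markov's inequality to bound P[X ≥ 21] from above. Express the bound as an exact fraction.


μ = E[X] = 30/13, a = 21.
Markov: P[X ≥ 21] ≤ μ/a = (30/13)/21 = 10/91.
Numerically: ≈ 0.1099.
(Since a = 21 > μ = 2.3077, the bound 10/91 is < 1 and informative.)

P[X ≥ 21] ≤ 10/91 ≈ 0.1099.


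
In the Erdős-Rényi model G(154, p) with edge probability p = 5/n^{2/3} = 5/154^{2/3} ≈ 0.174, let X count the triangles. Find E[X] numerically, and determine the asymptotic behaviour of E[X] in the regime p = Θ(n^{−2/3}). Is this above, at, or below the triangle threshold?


Number of potential triangles: C(154, 3) = 596904.
Each occurs with probability p³ ≈ (0.174)³ ≈ 5.270703e-03.
By linearity: E[X] = C(154, 3)·p³ ≈ 596904 · 5.270703e-03 ≈ 3146.1039.
Since α = 2/3 < 1, p = c/n^{2/3} ≫ 1/n is above the triangle threshold p ~ 1/n. Asymptotically E[X] ~ (c³/6)·n^{3(1−α)} = (5³/6)·n^{1} → ∞; triangles are abundant w.h.p.

E[X] ≈ 3146.1039; in regime p = Θ(1/n^{2/3}) E[X] diverges (above the triangle threshold p ~ 1/n).


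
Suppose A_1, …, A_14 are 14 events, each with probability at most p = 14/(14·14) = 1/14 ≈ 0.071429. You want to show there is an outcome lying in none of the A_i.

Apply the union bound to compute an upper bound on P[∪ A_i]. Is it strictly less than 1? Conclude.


Union bound: P[∪_{i=1}^{14} A_i] ≤ Σ_i P[A_i] ≤ 14·p = 14·(1/14) = 1.
Numerically: 1 ≈ 1.000000.
Is 1 < 1? NO.
Since the bound 1 is ≥ 1, the union bound is uninformative here; it does NOT by itself certify existence.

14·p = 1 ≈ 1.000000; existence NOT certified by the union bound.


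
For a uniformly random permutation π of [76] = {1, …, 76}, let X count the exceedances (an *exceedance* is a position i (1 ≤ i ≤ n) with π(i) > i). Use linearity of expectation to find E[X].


Write X = Σ_{i=1}^{76} X_i, where X_i = 1_{π(i) > i}.
For each fixed i, π(i) is uniform over {1, …, 76} (marginal of a uniform permutation), so P[π(i) > i] = (n − i)/n. Summing: Σ_{i=1}^{76} (n − i)/n = (0 + 1 + … + 75)/76 = 76(76 − 1)/(2·76) = (76 − 1)/2.
Hence E[X] = Σ_{i=1}^{76} (76 − i)/76 = 75/2 ≈ 37.500000.

E[X] = 75/2 = 37.500000.


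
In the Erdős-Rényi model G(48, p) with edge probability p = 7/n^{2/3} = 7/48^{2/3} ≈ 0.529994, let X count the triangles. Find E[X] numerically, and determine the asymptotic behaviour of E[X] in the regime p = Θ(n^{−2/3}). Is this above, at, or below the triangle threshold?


Number of potential triangles: C(48, 3) = 17296.
Each occurs with probability p³ ≈ (0.529994)³ ≈ 1.48871528e-01.
By linearity: E[X] = C(48, 3)·p³ ≈ 17296 · 1.48871528e-01 ≈ 2574.881944.
Since α = 2/3 < 1, p = c/n^{2/3} ≫ 1/n is above the triangle threshold p ~ 1/n. Asymptotically E[X] ~ (c³/6)·n^{3(1−α)} = (7³/6)·n^{1} → ∞; triangles are abundant w.h.p.

E[X] ≈ 2574.881944; in regime p = Θ(1/n^{2/3}) E[X] diverges (above the triangle threshold p ~ 1/n).


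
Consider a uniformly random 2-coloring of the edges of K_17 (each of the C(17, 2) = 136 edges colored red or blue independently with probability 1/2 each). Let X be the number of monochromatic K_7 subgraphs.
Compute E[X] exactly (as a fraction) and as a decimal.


Let X = Σ_S X_S over the C(17, 7) = 19448 subsets S of size 7, where X_S = 1 if the K_7 on S is monochromatic.
For a fixed S, the K_7 on S has C(7, 2) = 21 edges. P[all 21 edges red] = (1/2)^21, and likewise for blue, so P[monochromatic] = 2·(1/2)^21 = 2^{1 − 21} = 1/1048576.
By linearity: E[X] = C(17, 7) · 2^{1 − 21} = 19448 · 1/1048576 = 2431/131072.
Numerically: E[X] ≈ 0.01855.

E[X] = C(17,7)·2^(1−C(7,2)) = 2431/131072 ≈ 0.01855.


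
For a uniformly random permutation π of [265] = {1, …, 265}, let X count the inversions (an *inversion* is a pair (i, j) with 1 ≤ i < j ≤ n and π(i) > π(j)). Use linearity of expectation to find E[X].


Write X = Σ X_I over the C(265, 2) = 34980 pairs i < j, with X_I the indicator of one inversion.
There are 34980 indicators.
For each fixed pair i < j, the values π(i) and π(j) are two distinct elements of {1, …, 265} in uniformly random order; by symmetry P[π(i) > π(j)] = 1/2.
By linearity: E[X] = 34980 · (1/2) = C(265, 2) · (1/2) = 34980/2 = 17490 ≈ 17490.00000.

E[X] = 17490 = 17490.00000.


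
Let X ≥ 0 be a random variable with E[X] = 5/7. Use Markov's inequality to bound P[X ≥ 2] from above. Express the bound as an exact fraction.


μ = E[X] = 5/7, a = 2.
Markov: P[X ≥ 2] ≤ μ/a = (5/7)/2 = 5/14.
Numerically: ≈ 0.357143.
(Since a = 2 > μ = 0.714286, the bound 5/14 is < 1 and informative.)

P[X ≥ 2] ≤ 5/14 ≈ 0.357143.


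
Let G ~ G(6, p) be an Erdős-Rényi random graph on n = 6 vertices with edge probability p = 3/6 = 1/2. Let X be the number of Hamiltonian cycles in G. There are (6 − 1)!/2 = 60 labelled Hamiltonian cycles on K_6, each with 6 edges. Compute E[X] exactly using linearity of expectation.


K_6 has (6 − 1)!/2 = 60 labelled Hamiltonian cycles.
For each such Hamiltonian cycle H, let X_H = 1 if all 6 edges of H are present in G. Then P[X_H = 1] = p^{6} = (1/2)^{6} = 1/64.
Summing the indicators: E[X] = Σ_H E[X_H] = 60 · p^{6} = 60 · 1/64 = 15/16.
Numerically: E[X] ≈ 0.9375.

E[X] = 60 · (1/2)^{6} = 15/16 ≈ 0.9375.


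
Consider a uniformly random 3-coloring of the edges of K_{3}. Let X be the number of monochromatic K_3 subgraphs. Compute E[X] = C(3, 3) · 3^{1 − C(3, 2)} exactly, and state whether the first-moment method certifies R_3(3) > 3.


E[X] = C(3, 3) · 3^{1 − 3} = 1 · 3^{−2} = 1/9.
As a reduced fraction: E[X] = 1/9 ≈ 0.1111.
Is E[X] < 1? YES.
Since E[X] < 1, there exists a 3-coloring of K_{3} with no monochromatic K_3; hence R_3(3) > 3.

E[X] = 1/9 ≈ 0.1111; E[X] < 1, so R_3(3) > 3.


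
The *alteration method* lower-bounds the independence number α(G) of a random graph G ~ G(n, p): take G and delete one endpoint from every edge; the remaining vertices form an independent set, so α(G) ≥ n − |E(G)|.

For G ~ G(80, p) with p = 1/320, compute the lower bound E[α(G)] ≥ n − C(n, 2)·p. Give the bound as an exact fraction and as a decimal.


E[|E(G)|] = C(80, 2)·p = 3160 · (1/320) = 79/8.
E[α(G)] ≥ n − E[|E(G)|] = 80 − 79/8 = 561/8.
Numerically: ≈ 70.125000.
(This is only a lower bound; the true E[α(G)] may be larger.)

E[α(G)] ≥ 561/8 ≈ 70.125000.


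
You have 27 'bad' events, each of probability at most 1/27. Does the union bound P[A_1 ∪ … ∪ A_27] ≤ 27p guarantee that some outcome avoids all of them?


Union bound: P[∪_{i=1}^{27} A_i] ≤ Σ_i P[A_i] ≤ 27·p = 27·(1/27) = 1.
Numerically: 1 ≈ 1.000000.
Is 1 < 1? NO.
Since the bound 1 is ≥ 1, the union bound is uninformative here; it does NOT by itself certify existence.

27·p = 1 ≈ 1.000000; existence NOT certified by the union bound.


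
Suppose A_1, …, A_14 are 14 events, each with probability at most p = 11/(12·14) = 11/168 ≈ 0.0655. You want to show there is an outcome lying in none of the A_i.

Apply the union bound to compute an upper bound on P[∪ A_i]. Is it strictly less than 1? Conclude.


Union bound: P[∪_{i=1}^{14} A_i] ≤ Σ_i P[A_i] ≤ 14·p = 14·(11/168) = 11/12.
Numerically: 11/12 ≈ 0.9167.
Is 11/12 < 1? YES.
Since P[∪ A_i] ≤ 11/12 < 1, the complement has P[∩ A_i^c] ≥ 1 − 11/12 = 1/12 > 0, so some outcome avoids every A_i.

14·p = 11/12 ≈ 0.9167; existence CERTIFIED by the union bound.


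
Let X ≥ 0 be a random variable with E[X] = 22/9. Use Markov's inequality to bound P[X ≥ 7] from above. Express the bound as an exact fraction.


μ = E[X] = 22/9, a = 7.
Markov: P[X ≥ 7] ≤ μ/a = (22/9)/7 = 22/63.
Numerically: ≈ 0.34921.
(Since a = 7 > μ = 2.44444, the bound 22/63 is < 1 and informative.)

P[X ≥ 7] ≤ 22/63 ≈ 0.34921.


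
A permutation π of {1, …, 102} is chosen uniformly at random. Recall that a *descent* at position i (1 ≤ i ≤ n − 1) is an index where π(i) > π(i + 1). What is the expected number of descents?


Write X = Σ X_I over i = 1, …, 101, with X_I the indicator of one descent.
There are 101 indicators.
For each fixed i, the pair (π(i), π(i+1)) is a uniformly random ordered pair of distinct values from {1, …, 102}; by symmetry P[π(i) > π(i+1)] = 1/2.
By linearity: E[X] = 101 · (1/2) = (102 − 1) · (1/2) = 101/2 ≈ 50.500.

E[X] = 101/2 = 50.500.


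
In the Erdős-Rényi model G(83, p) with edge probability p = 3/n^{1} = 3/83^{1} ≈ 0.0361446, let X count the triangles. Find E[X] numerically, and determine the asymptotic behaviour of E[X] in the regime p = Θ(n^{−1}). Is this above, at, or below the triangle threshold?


Number of potential triangles: C(83, 3) = 91881.
Each occurs with probability p³ ≈ (0.0361446)³ ≈ 4.72203810e-05.
By linearity: E[X] = C(83, 3)·p³ ≈ 91881 · 4.72203810e-05 ≈ 4.338656.
Here α = 1, so p = 3/n is exactly at the triangle threshold p ~ 1/n. Asymptotically E[X] → c³/6 = 3³/6 = 9/2 ≈ 4.500000, a bounded constant. In this regime the triangle count is asymptotically Poisson(c³/6).

E[X] ≈ 4.338656; in regime p = Θ(1/n^{1}) E[X] stays bounded (at the triangle threshold p ~ 1/n).


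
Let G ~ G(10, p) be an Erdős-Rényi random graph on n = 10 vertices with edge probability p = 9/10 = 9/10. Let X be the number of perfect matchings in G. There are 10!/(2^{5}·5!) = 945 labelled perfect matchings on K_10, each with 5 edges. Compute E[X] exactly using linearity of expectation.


K_10 has 10!/(2^{5}·5!) = 945 labelled perfect matchings.
For each such perfect matching H, let X_H = 1 if all 5 edges of H are present in G. Then P[X_H = 1] = p^{5} = (9/10)^{5} = 59049/100000.
By linearity of expectation: E[X] = Σ_H E[X_H] = 945 · p^{5} = 945 · 59049/100000 = 11160261/20000.
Numerically: E[X] ≈ 558.013.

E[X] = 945 · (9/10)^{5} = 11160261/20000 ≈ 558.013.


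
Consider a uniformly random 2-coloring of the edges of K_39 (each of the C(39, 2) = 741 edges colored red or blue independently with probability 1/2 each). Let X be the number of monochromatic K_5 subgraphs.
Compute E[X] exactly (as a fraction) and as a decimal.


Let X = Σ_S X_S over the C(39, 5) = 575757 subsets S of size 5, where X_S = 1 if the K_5 on S is monochromatic.
For a fixed S, the K_5 on S has C(5, 2) = 10 edges. P[all 10 edges red] = (1/2)^10, and likewise for blue, so P[monochromatic] = 2·(1/2)^10 = 2^{1 − 10} = 1/512.
By linearity of expectation: E[X] = C(39, 5) · 2^{1 − 10} = 575757 · 1/512 = 575757/512.
Numerically: E[X] ≈ 1124.5254.

E[X] = C(39,5)·2^(1−C(5,2)) = 575757/512 ≈ 1124.5254.


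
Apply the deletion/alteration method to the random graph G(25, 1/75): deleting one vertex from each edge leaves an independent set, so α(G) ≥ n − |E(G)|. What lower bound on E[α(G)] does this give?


E[|E(G)|] = C(25, 2)·p = 300 · (1/75) = 4.
E[α(G)] ≥ n − E[|E(G)|] = 25 − 4 = 21.
Numerically: ≈ 21.00000.
(This is only a lower bound; the true E[α(G)] may be larger.)

E[α(G)] ≥ 21 ≈ 21.00000.


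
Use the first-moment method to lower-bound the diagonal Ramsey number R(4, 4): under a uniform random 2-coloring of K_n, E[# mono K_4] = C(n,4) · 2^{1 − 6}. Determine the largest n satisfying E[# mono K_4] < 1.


We need C(n, 4) · 2^{1 − 6} < 1, i.e. C(n, 4) < 2^{6 − 1} = 32.
Check values of n near the boundary:
  n = 4: C(4, 4) = 1; 1 < 32? YES
  n = 5: C(5, 4) = 5; 5 < 32? YES
  n = 6: C(6, 4) = 15; 15 < 32? YES
  n = 7: C(7, 4) = 35; 35 < 32? NO
The largest n with C(n, 4) < 32 is n = 6 (where E[X] = 15/32 ≈ 0.46875). Hence R(4, 4) > 6, i.e. R(4, 4) ≥ 7.

Largest n = 6; hence R(4, 4) > 6.


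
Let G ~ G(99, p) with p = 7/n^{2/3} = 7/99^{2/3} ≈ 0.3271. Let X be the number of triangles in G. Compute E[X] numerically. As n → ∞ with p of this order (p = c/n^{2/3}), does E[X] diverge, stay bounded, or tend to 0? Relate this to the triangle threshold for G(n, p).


Number of potential triangles: C(99, 3) = 156849.
Each occurs with probability p³ ≈ (0.3271)³ ≈ 3.4996429e-02.
By linearity: E[X] = C(99, 3)·p³ ≈ 156849 · 3.4996429e-02 ≈ 5489.15488.
Since α = 2/3 < 1, p = c/n^{2/3} ≫ 1/n is above the triangle threshold p ~ 1/n. Asymptotically E[X] ~ (c³/6)·n^{3(1−α)} = (7³/6)·n^{1} → ∞; triangles are abundant w.h.p.

E[X] ≈ 5489.15488; in regime p = Θ(1/n^{2/3}) E[X] diverges (above the triangle threshold p ~ 1/n).


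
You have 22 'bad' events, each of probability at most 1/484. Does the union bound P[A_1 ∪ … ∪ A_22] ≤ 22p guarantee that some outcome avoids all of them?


Union bound: P[∪_{i=1}^{22} A_i] ≤ Σ_i P[A_i] ≤ 22·p = 22·(1/484) = 1/22.
Numerically: 1/22 ≈ 0.045455.
Is 1/22 < 1? YES.
Since P[∪ A_i] ≤ 1/22 < 1, the complement has P[∩ A_i^c] ≥ 1 − 1/22 = 21/22 > 0, so some outcome avoids every A_i.

22·p = 1/22 ≈ 0.045455; existence CERTIFIED by the union bound.


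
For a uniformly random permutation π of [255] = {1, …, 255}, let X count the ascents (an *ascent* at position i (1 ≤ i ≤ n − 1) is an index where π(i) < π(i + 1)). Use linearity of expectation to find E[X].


Write X = Σ X_I over i = 1, …, 254, with X_I the indicator of one ascent.
There are 254 indicators.
For each fixed i, the pair (π(i), π(i+1)) is a uniformly random ordered pair of distinct values from {1, …, 255}; by symmetry P[π(i) < π(i+1)] = 1/2.
By linearity: E[X] = 254 · (1/2) = (255 − 1) · (1/2) = 127 ≈ 127.000.

E[X] = 127 = 127.000.


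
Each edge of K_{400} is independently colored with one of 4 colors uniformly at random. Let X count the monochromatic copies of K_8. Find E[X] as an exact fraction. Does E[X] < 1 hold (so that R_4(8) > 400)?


E[X] = C(400, 8) · 4^{1 − 28} = 15148408086508950 · 4^{−27} = 15148408086508950/18014398509481984.
As a reduced fraction: E[X] = 7574204043254475/9007199254740992 ≈ 0.8409056.
Is E[X] < 1? YES.
Since E[X] < 1, there exists a 4-coloring of K_{400} with no monochromatic K_8; hence R_4(8) > 400.

E[X] = 7574204043254475/9007199254740992 ≈ 0.8409056; E[X] < 1, so R_4(8) > 400.


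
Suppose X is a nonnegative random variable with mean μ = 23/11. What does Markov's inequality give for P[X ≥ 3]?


μ = E[X] = 23/11, a = 3.
Markov: P[X ≥ 3] ≤ μ/a = (23/11)/3 = 23/33.
Numerically: ≈ 0.697.
(Since a = 3 > μ = 2.091, the bound 23/33 is < 1 and informative.)

P[X ≥ 3] ≤ 23/33 ≈ 0.697.


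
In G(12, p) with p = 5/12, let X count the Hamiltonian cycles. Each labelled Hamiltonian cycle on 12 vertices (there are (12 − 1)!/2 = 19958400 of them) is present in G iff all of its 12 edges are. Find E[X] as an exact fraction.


K_12 has (12 − 1)!/2 = 19958400 labelled Hamiltonian cycles.
For each such Hamiltonian cycle H, let X_H = 1 if all 12 edges of H are present in G. Then P[X_H = 1] = p^{12} = (5/12)^{12} = 244140625/8916100448256.
Summing the indicators: E[X] = Σ_H E[X_H] = 19958400 · p^{12} = 19958400 · 244140625/8916100448256 = 469970703125/859963392.
Numerically: E[X] ≈ 547.

E[X] = 19958400 · (5/12)^{12} = 469970703125/859963392 ≈ 547.


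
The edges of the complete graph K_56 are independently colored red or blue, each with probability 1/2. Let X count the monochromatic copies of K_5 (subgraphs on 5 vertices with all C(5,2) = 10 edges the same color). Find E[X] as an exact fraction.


Let X = Σ_S X_S over the C(56, 5) = 3819816 subsets S of size 5, where X_S = 1 if the K_5 on S is monochromatic.
For a fixed S, the K_5 on S has C(5, 2) = 10 edges. P[all 10 edges red] = (1/2)^10, and likewise for blue, so P[monochromatic] = 2·(1/2)^10 = 2^{1 − 10} = 1/512.
By linearity of expectation: E[X] = C(56, 5) · 2^{1 − 10} = 3819816 · 1/512 = 477477/64.
Numerically: E[X] ≈ 7460.57812.

E[X] = C(56,5)·2^(1−C(5,2)) = 477477/64 ≈ 7460.57812.


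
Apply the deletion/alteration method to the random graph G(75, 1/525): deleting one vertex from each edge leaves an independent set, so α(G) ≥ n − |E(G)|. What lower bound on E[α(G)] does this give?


E[|E(G)|] = C(75, 2)·p = 2775 · (1/525) = 37/7.
E[α(G)] ≥ n − E[|E(G)|] = 75 − 37/7 = 488/7.
Numerically: ≈ 69.7143.
(This is only a lower bound; the true E[α(G)] may be larger.)

E[α(G)] ≥ 488/7 ≈ 69.7143.


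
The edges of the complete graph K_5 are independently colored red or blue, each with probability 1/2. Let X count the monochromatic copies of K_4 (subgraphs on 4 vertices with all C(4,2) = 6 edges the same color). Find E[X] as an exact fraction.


Let X = Σ_S X_S over the C(5, 4) = 5 subsets S of size 4, where X_S = 1 if the K_4 on S is monochromatic.
For a fixed S, the K_4 on S has C(4, 2) = 6 edges. P[all 6 edges red] = (1/2)^6, and likewise for blue, so P[monochromatic] = 2·(1/2)^6 = 2^{1 − 6} = 1/32.
By linearity of expectation: E[X] = C(5, 4) · 2^{1 − 6} = 5 · 1/32 = 5/32.
Numerically: E[X] ≈ 0.15625.

E[X] = C(5,4)·2^(1−C(4,2)) = 5/32 ≈ 0.15625.


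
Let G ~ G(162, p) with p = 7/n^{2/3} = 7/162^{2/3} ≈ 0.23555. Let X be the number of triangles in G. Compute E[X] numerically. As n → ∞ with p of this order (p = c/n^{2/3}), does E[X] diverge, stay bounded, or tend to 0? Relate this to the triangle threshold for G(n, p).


Number of potential triangles: C(162, 3) = 695520.
Each occurs with probability p³ ≈ (0.23555)³ ≈ 1.3069654e-02.
By linearity: E[X] = C(162, 3)·p³ ≈ 695520 · 1.3069654e-02 ≈ 9090.20576.
Since α = 2/3 < 1, p = c/n^{2/3} ≫ 1/n is above the triangle threshold p ~ 1/n. Asymptotically E[X] ~ (c³/6)·n^{3(1−α)} = (7³/6)·n^{1} → ∞; triangles are abundant w.h.p.

E[X] ≈ 9090.20576; in regime p = Θ(1/n^{2/3}) E[X] diverges (above the triangle threshold p ~ 1/n).


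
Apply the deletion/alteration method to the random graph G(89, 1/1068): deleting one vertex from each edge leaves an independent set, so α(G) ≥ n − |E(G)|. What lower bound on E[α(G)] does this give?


E[|E(G)|] = C(89, 2)·p = 3916 · (1/1068) = 11/3.
E[α(G)] ≥ n − E[|E(G)|] = 89 − 11/3 = 256/3.
Numerically: ≈ 85.3333.
(This is only a lower bound; the true E[α(G)] may be larger.)

E[α(G)] ≥ 256/3 ≈ 85.3333.


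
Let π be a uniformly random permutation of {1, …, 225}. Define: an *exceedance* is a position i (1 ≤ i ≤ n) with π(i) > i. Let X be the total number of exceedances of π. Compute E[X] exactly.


Write X = Σ_{i=1}^{225} X_i, where X_i = 1_{π(i) > i}.
For each fixed i, π(i) is uniform over {1, …, 225} (marginal of a uniform permutation), so P[π(i) > i] = (n − i)/n. Summing: Σ_{i=1}^{225} (n − i)/n = (0 + 1 + … + 224)/225 = 225(225 − 1)/(2·225) = (225 − 1)/2.
Hence E[X] = Σ_{i=1}^{225} (225 − i)/225 = 112 ≈ 112.000000.

E[X] = 112 = 112.000000.


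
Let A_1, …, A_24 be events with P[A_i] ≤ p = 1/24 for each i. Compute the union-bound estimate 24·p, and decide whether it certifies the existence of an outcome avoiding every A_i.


Union bound: P[∪_{i=1}^{24} A_i] ≤ Σ_i P[A_i] ≤ 24·p = 24·(1/24) = 1.
Numerically: 1 ≈ 1.00000.
Is 1 < 1? NO.
Since the bound 1 is ≥ 1, the union bound is uninformative here; it does NOT by itself certify existence.

24·p = 1 ≈ 1.00000; existence NOT certified by the union bound.


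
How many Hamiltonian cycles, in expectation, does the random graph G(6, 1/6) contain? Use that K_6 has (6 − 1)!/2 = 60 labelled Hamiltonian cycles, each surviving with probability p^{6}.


K_6 has (6 − 1)!/2 = 60 labelled Hamiltonian cycles.
For each such Hamiltonian cycle H, let X_H = 1 if all 6 edges of H are present in G. Then P[X_H = 1] = p^{6} = (1/6)^{6} = 1/46656.
By linearity: E[X] = Σ_H E[X_H] = 60 · p^{6} = 60 · 1/46656 = 5/3888.
Numerically: E[X] ≈ 0.00128601.

E[X] = 60 · (1/6)^{6} = 5/3888 ≈ 0.00128601.


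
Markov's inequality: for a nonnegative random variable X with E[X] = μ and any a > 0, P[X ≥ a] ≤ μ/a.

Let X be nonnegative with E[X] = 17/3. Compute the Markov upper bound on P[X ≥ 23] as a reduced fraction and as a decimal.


μ = E[X] = 17/3, a = 23.
Markov: P[X ≥ 23] ≤ μ/a = (17/3)/23 = 17/69.
Numerically: ≈ 0.24638.
(Since a = 23 > μ = 5.66667, the bound 17/69 is < 1 and informative.)

P[X ≥ 23] ≤ 17/69 ≈ 0.24638.


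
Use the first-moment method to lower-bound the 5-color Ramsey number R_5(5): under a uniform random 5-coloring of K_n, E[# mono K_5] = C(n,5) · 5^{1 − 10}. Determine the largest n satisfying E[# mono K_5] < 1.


We need C(n, 5) · 5^{1 − 10} < 1, i.e. C(n, 5) < 5^{10 − 1} = 1953125.
Check values of n near the boundary:
  n = 43: C(43, 5) = 962598; 962598 < 1953125? YES
  n = 44: C(44, 5) = 1086008; 1086008 < 1953125? YES
  n = 45: C(45, 5) = 1221759; 1221759 < 1953125? YES
  n = 46: C(46, 5) = 1370754; 1370754 < 1953125? YES
  n = 47: C(47, 5) = 1533939; 1533939 < 1953125? YES
  n = 48: C(48, 5) = 1712304; 1712304 < 1953125? YES
  n = 49: C(49, 5) = 1906884; 1906884 < 1953125? YES
  n = 50: C(50, 5) = 2118760; 2118760 < 1953125? NO
  n = 51: C(51, 5) = 2349060; 2349060 < 1953125? NO
The largest n with C(n, 5) < 1953125 is n = 49 (where E[X] = 1906884/1953125 ≈ 0.976325). Hence R_5(5) > 49, i.e. R_5(5) ≥ 50.

Largest n = 49; hence R_5(5) > 49.


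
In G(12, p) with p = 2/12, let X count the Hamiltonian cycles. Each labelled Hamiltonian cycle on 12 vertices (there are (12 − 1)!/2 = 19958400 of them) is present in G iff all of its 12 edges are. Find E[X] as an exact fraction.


K_12 has (12 − 1)!/2 = 19958400 labelled Hamiltonian cycles.
For each such Hamiltonian cycle H, let X_H = 1 if all 12 edges of H are present in G. Then P[X_H = 1] = p^{12} = (1/6)^{12} = 1/2176782336.
Summing the indicators: E[X] = Σ_H E[X_H] = 19958400 · p^{12} = 19958400 · 1/2176782336 = 1925/209952.
Numerically: E[X] ≈ 0.00916876.

E[X] = 19958400 · (1/6)^{12} = 1925/209952 ≈ 0.00916876.


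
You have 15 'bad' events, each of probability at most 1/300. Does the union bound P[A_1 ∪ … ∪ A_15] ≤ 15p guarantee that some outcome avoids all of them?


Union bound: P[∪_{i=1}^{15} A_i] ≤ Σ_i P[A_i] ≤ 15·p = 15·(1/300) = 1/20.
Numerically: 1/20 ≈ 0.0500000.
Is 1/20 < 1? YES.
Since P[∪ A_i] ≤ 1/20 < 1, the complement has P[∩ A_i^c] ≥ 1 − 1/20 = 19/20 > 0, so some outcome avoids every A_i.

15·p = 1/20 ≈ 0.0500000; existence CERTIFIED by the union bound.
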